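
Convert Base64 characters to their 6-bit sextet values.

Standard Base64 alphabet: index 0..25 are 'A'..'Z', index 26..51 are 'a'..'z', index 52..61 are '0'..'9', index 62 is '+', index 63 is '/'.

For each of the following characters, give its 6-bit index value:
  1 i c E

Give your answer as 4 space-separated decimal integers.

'1': 0..9 range, 52 + ord('1') − ord('0') = 53
'i': a..z range, 26 + ord('i') − ord('a') = 34
'c': a..z range, 26 + ord('c') − ord('a') = 28
'E': A..Z range, ord('E') − ord('A') = 4

Answer: 53 34 28 4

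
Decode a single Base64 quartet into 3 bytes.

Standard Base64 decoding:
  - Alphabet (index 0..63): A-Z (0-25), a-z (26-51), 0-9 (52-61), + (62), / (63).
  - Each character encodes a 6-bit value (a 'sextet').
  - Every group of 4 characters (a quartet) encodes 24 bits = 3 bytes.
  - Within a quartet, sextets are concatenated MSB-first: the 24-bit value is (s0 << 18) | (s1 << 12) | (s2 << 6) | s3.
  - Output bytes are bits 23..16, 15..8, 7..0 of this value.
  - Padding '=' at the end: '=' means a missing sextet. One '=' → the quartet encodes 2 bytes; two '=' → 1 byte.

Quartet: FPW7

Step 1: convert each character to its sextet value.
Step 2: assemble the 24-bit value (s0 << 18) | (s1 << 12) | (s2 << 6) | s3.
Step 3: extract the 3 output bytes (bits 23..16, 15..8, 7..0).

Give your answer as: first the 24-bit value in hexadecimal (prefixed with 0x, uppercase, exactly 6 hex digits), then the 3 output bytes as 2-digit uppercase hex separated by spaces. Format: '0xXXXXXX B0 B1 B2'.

Answer: 0x14F5BB 14 F5 BB

Derivation:
Sextets: F=5, P=15, W=22, 7=59
24-bit: (5<<18) | (15<<12) | (22<<6) | 59
      = 0x140000 | 0x00F000 | 0x000580 | 0x00003B
      = 0x14F5BB
Bytes: (v>>16)&0xFF=14, (v>>8)&0xFF=F5, v&0xFF=BB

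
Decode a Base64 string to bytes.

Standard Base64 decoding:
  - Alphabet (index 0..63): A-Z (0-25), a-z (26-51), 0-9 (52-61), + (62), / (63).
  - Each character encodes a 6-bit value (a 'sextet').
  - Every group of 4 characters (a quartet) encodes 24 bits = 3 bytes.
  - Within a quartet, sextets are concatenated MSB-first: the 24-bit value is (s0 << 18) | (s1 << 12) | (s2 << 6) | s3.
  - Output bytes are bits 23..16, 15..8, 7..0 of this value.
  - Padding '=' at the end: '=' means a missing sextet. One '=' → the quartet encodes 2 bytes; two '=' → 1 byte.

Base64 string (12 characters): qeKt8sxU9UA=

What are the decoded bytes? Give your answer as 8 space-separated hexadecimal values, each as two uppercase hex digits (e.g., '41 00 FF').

Answer: A9 E2 AD F2 CC 54 F5 40

Derivation:
After char 0 ('q'=42): chars_in_quartet=1 acc=0x2A bytes_emitted=0
After char 1 ('e'=30): chars_in_quartet=2 acc=0xA9E bytes_emitted=0
After char 2 ('K'=10): chars_in_quartet=3 acc=0x2A78A bytes_emitted=0
After char 3 ('t'=45): chars_in_quartet=4 acc=0xA9E2AD -> emit A9 E2 AD, reset; bytes_emitted=3
After char 4 ('8'=60): chars_in_quartet=1 acc=0x3C bytes_emitted=3
After char 5 ('s'=44): chars_in_quartet=2 acc=0xF2C bytes_emitted=3
After char 6 ('x'=49): chars_in_quartet=3 acc=0x3CB31 bytes_emitted=3
After char 7 ('U'=20): chars_in_quartet=4 acc=0xF2CC54 -> emit F2 CC 54, reset; bytes_emitted=6
After char 8 ('9'=61): chars_in_quartet=1 acc=0x3D bytes_emitted=6
After char 9 ('U'=20): chars_in_quartet=2 acc=0xF54 bytes_emitted=6
After char 10 ('A'=0): chars_in_quartet=3 acc=0x3D500 bytes_emitted=6
Padding '=': partial quartet acc=0x3D500 -> emit F5 40; bytes_emitted=8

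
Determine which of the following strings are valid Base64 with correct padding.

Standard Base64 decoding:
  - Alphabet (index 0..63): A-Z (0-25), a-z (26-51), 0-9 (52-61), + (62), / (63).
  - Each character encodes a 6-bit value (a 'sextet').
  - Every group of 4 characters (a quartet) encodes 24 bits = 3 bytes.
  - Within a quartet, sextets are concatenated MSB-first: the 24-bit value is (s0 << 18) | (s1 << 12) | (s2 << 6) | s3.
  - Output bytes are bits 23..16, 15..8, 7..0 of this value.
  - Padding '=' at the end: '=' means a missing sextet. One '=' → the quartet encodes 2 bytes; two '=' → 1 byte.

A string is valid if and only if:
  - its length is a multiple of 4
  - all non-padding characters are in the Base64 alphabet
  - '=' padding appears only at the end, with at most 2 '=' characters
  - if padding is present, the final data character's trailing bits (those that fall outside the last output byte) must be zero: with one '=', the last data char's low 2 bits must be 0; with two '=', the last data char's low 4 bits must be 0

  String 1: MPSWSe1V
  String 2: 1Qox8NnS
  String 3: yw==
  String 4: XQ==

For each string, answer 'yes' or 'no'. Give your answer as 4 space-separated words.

Answer: yes yes yes yes

Derivation:
String 1: 'MPSWSe1V' → valid
String 2: '1Qox8NnS' → valid
String 3: 'yw==' → valid
String 4: 'XQ==' → valid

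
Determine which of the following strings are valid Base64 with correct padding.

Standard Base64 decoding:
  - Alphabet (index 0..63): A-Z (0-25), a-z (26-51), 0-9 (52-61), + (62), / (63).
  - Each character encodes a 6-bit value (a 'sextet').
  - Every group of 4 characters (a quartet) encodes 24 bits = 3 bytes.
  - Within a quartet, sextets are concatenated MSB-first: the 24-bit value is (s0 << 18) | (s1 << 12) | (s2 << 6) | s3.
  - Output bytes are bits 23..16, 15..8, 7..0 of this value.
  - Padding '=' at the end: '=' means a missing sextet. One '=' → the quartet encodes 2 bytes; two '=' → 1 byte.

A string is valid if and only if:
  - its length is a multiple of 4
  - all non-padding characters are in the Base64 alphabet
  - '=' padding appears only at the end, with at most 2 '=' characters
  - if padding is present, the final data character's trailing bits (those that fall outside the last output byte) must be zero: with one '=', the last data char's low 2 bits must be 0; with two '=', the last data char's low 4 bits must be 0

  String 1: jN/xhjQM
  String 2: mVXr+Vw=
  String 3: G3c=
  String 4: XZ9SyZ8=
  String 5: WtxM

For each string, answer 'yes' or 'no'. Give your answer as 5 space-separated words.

Answer: yes yes yes yes yes

Derivation:
String 1: 'jN/xhjQM' → valid
String 2: 'mVXr+Vw=' → valid
String 3: 'G3c=' → valid
String 4: 'XZ9SyZ8=' → valid
String 5: 'WtxM' → valid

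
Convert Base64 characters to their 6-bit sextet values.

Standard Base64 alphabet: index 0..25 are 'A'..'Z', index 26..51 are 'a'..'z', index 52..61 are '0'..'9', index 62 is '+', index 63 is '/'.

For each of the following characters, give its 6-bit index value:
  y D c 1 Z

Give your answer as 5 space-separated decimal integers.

Answer: 50 3 28 53 25

Derivation:
'y': a..z range, 26 + ord('y') − ord('a') = 50
'D': A..Z range, ord('D') − ord('A') = 3
'c': a..z range, 26 + ord('c') − ord('a') = 28
'1': 0..9 range, 52 + ord('1') − ord('0') = 53
'Z': A..Z range, ord('Z') − ord('A') = 25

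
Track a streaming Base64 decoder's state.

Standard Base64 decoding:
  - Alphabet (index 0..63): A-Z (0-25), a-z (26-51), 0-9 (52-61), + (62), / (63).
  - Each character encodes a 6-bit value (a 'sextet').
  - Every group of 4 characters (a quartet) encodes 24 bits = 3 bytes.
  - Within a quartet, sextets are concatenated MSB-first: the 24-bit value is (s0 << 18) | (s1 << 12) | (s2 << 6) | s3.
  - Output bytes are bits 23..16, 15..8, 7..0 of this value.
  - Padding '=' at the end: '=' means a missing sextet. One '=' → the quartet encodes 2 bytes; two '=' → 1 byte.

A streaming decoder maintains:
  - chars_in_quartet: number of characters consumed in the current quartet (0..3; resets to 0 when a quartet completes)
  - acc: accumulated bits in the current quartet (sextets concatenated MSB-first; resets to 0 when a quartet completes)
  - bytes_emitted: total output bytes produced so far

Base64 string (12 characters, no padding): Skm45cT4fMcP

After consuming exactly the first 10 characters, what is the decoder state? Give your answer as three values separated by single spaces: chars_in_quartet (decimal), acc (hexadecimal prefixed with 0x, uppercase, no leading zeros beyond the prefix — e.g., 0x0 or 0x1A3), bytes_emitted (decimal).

After char 0 ('S'=18): chars_in_quartet=1 acc=0x12 bytes_emitted=0
After char 1 ('k'=36): chars_in_quartet=2 acc=0x4A4 bytes_emitted=0
After char 2 ('m'=38): chars_in_quartet=3 acc=0x12926 bytes_emitted=0
After char 3 ('4'=56): chars_in_quartet=4 acc=0x4A49B8 -> emit 4A 49 B8, reset; bytes_emitted=3
After char 4 ('5'=57): chars_in_quartet=1 acc=0x39 bytes_emitted=3
After char 5 ('c'=28): chars_in_quartet=2 acc=0xE5C bytes_emitted=3
After char 6 ('T'=19): chars_in_quartet=3 acc=0x39713 bytes_emitted=3
After char 7 ('4'=56): chars_in_quartet=4 acc=0xE5C4F8 -> emit E5 C4 F8, reset; bytes_emitted=6
After char 8 ('f'=31): chars_in_quartet=1 acc=0x1F bytes_emitted=6
After char 9 ('M'=12): chars_in_quartet=2 acc=0x7CC bytes_emitted=6

Answer: 2 0x7CC 6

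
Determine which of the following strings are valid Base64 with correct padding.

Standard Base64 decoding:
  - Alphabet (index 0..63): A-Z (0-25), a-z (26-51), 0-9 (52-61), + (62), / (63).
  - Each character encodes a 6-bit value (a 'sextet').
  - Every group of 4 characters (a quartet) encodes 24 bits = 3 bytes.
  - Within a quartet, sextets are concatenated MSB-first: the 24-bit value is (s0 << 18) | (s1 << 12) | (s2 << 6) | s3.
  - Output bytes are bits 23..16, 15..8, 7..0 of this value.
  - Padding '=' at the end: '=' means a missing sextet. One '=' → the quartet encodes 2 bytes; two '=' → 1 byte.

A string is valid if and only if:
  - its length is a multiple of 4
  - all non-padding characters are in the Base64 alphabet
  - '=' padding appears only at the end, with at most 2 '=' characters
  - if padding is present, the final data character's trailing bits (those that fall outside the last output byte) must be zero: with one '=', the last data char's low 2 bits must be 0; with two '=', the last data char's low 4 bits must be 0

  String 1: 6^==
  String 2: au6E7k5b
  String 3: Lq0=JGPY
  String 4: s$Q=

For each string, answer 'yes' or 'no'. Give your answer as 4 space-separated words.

String 1: '6^==' → invalid (bad char(s): ['^'])
String 2: 'au6E7k5b' → valid
String 3: 'Lq0=JGPY' → invalid (bad char(s): ['=']; '=' in middle)
String 4: 's$Q=' → invalid (bad char(s): ['$'])

Answer: no yes no no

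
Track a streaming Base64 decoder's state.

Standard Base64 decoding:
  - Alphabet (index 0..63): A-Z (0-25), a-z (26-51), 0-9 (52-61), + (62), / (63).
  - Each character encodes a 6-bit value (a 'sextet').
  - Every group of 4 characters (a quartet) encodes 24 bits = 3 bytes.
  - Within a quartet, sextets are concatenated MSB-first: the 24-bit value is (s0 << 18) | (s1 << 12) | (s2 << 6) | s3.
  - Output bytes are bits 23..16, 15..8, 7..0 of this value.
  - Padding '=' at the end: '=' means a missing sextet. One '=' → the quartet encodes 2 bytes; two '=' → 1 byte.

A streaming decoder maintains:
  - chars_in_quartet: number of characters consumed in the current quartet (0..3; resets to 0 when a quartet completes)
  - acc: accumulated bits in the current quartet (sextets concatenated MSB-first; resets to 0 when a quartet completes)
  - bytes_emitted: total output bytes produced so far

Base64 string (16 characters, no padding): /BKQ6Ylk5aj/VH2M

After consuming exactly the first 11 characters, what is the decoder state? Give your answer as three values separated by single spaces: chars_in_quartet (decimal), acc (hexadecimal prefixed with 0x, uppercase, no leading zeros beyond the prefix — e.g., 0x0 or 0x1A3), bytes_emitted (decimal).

Answer: 3 0x396A3 6

Derivation:
After char 0 ('/'=63): chars_in_quartet=1 acc=0x3F bytes_emitted=0
After char 1 ('B'=1): chars_in_quartet=2 acc=0xFC1 bytes_emitted=0
After char 2 ('K'=10): chars_in_quartet=3 acc=0x3F04A bytes_emitted=0
After char 3 ('Q'=16): chars_in_quartet=4 acc=0xFC1290 -> emit FC 12 90, reset; bytes_emitted=3
After char 4 ('6'=58): chars_in_quartet=1 acc=0x3A bytes_emitted=3
After char 5 ('Y'=24): chars_in_quartet=2 acc=0xE98 bytes_emitted=3
After char 6 ('l'=37): chars_in_quartet=3 acc=0x3A625 bytes_emitted=3
After char 7 ('k'=36): chars_in_quartet=4 acc=0xE98964 -> emit E9 89 64, reset; bytes_emitted=6
After char 8 ('5'=57): chars_in_quartet=1 acc=0x39 bytes_emitted=6
After char 9 ('a'=26): chars_in_quartet=2 acc=0xE5A bytes_emitted=6
After char 10 ('j'=35): chars_in_quartet=3 acc=0x396A3 bytes_emitted=6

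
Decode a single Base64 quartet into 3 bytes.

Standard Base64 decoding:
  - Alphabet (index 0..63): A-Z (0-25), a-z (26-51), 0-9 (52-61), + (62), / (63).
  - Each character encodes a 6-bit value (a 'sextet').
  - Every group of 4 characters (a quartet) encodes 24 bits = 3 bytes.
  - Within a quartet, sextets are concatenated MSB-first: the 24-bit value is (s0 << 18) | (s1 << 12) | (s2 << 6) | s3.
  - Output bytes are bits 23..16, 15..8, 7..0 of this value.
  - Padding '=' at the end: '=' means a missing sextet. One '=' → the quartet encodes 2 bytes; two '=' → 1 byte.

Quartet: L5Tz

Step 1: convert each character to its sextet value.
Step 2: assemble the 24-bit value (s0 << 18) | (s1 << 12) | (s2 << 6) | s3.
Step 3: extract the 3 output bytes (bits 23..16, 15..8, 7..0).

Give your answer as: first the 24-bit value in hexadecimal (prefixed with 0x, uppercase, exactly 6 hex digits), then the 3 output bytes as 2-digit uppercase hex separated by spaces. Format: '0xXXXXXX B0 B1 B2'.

Answer: 0x2F94F3 2F 94 F3

Derivation:
Sextets: L=11, 5=57, T=19, z=51
24-bit: (11<<18) | (57<<12) | (19<<6) | 51
      = 0x2C0000 | 0x039000 | 0x0004C0 | 0x000033
      = 0x2F94F3
Bytes: (v>>16)&0xFF=2F, (v>>8)&0xFF=94, v&0xFF=F3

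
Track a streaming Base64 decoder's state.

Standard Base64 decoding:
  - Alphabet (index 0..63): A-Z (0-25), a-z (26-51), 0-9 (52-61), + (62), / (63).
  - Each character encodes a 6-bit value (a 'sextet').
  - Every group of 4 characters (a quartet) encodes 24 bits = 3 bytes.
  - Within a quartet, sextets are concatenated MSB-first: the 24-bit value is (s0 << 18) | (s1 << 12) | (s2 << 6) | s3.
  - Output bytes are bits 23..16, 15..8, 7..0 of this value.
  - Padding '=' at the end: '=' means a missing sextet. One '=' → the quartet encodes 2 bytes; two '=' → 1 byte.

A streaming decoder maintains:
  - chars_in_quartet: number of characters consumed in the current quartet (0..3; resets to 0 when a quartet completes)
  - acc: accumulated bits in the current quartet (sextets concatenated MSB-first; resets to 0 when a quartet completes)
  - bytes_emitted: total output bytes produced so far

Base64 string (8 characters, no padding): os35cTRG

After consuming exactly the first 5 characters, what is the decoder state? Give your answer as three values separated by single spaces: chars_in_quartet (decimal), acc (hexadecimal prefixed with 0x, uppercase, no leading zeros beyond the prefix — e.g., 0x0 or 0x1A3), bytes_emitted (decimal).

Answer: 1 0x1C 3

Derivation:
After char 0 ('o'=40): chars_in_quartet=1 acc=0x28 bytes_emitted=0
After char 1 ('s'=44): chars_in_quartet=2 acc=0xA2C bytes_emitted=0
After char 2 ('3'=55): chars_in_quartet=3 acc=0x28B37 bytes_emitted=0
After char 3 ('5'=57): chars_in_quartet=4 acc=0xA2CDF9 -> emit A2 CD F9, reset; bytes_emitted=3
After char 4 ('c'=28): chars_in_quartet=1 acc=0x1C bytes_emitted=3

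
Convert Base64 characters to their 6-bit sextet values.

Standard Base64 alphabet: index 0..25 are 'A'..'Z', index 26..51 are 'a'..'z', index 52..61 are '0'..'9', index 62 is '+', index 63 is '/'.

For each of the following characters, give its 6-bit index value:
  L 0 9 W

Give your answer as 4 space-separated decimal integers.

Answer: 11 52 61 22

Derivation:
'L': A..Z range, ord('L') − ord('A') = 11
'0': 0..9 range, 52 + ord('0') − ord('0') = 52
'9': 0..9 range, 52 + ord('9') − ord('0') = 61
'W': A..Z range, ord('W') − ord('A') = 22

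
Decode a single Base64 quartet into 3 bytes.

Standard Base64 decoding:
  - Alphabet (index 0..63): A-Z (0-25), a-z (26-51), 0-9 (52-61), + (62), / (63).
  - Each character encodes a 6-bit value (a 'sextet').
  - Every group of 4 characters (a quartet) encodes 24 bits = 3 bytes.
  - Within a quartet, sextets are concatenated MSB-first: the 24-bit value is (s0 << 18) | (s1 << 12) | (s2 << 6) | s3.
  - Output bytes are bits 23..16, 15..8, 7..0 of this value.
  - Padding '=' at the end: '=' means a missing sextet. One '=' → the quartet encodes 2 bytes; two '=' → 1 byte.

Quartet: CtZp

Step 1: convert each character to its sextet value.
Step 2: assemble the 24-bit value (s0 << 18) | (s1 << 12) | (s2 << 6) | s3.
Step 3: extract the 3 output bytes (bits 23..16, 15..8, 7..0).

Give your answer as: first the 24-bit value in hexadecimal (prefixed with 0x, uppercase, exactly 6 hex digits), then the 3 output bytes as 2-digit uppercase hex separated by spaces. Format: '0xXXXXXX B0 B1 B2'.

Sextets: C=2, t=45, Z=25, p=41
24-bit: (2<<18) | (45<<12) | (25<<6) | 41
      = 0x080000 | 0x02D000 | 0x000640 | 0x000029
      = 0x0AD669
Bytes: (v>>16)&0xFF=0A, (v>>8)&0xFF=D6, v&0xFF=69

Answer: 0x0AD669 0A D6 69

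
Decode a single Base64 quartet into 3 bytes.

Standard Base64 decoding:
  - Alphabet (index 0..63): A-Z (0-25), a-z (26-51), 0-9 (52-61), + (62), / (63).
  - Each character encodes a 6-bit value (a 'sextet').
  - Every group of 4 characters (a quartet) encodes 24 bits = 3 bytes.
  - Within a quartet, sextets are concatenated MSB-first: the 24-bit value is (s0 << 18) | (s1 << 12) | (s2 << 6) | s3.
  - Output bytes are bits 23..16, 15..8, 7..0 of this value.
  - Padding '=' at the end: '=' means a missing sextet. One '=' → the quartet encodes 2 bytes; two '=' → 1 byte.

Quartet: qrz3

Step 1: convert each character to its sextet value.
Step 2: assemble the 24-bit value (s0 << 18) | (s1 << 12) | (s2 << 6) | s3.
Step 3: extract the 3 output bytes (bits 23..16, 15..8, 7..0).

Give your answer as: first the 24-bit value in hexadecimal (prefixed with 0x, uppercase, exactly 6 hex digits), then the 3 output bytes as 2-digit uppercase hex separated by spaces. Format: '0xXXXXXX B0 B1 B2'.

Answer: 0xAABCF7 AA BC F7

Derivation:
Sextets: q=42, r=43, z=51, 3=55
24-bit: (42<<18) | (43<<12) | (51<<6) | 55
      = 0xA80000 | 0x02B000 | 0x000CC0 | 0x000037
      = 0xAABCF7
Bytes: (v>>16)&0xFF=AA, (v>>8)&0xFF=BC, v&0xFF=F7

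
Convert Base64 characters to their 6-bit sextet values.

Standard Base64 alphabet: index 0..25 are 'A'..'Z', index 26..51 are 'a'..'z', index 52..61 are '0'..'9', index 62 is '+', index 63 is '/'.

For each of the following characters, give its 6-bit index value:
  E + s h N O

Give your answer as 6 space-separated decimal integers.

Answer: 4 62 44 33 13 14

Derivation:
'E': A..Z range, ord('E') − ord('A') = 4
'+': index 62
's': a..z range, 26 + ord('s') − ord('a') = 44
'h': a..z range, 26 + ord('h') − ord('a') = 33
'N': A..Z range, ord('N') − ord('A') = 13
'O': A..Z range, ord('O') − ord('A') = 14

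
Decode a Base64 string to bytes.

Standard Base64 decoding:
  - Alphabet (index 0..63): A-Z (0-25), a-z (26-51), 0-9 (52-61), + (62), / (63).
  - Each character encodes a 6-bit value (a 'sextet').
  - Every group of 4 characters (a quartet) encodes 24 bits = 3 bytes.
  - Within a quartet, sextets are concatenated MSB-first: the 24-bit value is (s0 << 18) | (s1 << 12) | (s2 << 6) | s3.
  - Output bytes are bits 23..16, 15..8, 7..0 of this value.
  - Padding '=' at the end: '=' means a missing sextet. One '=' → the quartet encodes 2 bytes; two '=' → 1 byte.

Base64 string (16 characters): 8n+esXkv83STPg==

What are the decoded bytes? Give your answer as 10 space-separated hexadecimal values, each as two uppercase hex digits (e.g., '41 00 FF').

Answer: F2 7F 9E B1 79 2F F3 74 93 3E

Derivation:
After char 0 ('8'=60): chars_in_quartet=1 acc=0x3C bytes_emitted=0
After char 1 ('n'=39): chars_in_quartet=2 acc=0xF27 bytes_emitted=0
After char 2 ('+'=62): chars_in_quartet=3 acc=0x3C9FE bytes_emitted=0
After char 3 ('e'=30): chars_in_quartet=4 acc=0xF27F9E -> emit F2 7F 9E, reset; bytes_emitted=3
After char 4 ('s'=44): chars_in_quartet=1 acc=0x2C bytes_emitted=3
After char 5 ('X'=23): chars_in_quartet=2 acc=0xB17 bytes_emitted=3
After char 6 ('k'=36): chars_in_quartet=3 acc=0x2C5E4 bytes_emitted=3
After char 7 ('v'=47): chars_in_quartet=4 acc=0xB1792F -> emit B1 79 2F, reset; bytes_emitted=6
After char 8 ('8'=60): chars_in_quartet=1 acc=0x3C bytes_emitted=6
After char 9 ('3'=55): chars_in_quartet=2 acc=0xF37 bytes_emitted=6
After char 10 ('S'=18): chars_in_quartet=3 acc=0x3CDD2 bytes_emitted=6
After char 11 ('T'=19): chars_in_quartet=4 acc=0xF37493 -> emit F3 74 93, reset; bytes_emitted=9
After char 12 ('P'=15): chars_in_quartet=1 acc=0xF bytes_emitted=9
After char 13 ('g'=32): chars_in_quartet=2 acc=0x3E0 bytes_emitted=9
Padding '==': partial quartet acc=0x3E0 -> emit 3E; bytes_emitted=10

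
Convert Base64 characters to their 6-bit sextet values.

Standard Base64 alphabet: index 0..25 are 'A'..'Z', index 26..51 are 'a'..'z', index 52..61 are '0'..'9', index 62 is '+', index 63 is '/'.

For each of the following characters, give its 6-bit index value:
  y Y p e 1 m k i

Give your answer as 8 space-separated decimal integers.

Answer: 50 24 41 30 53 38 36 34

Derivation:
'y': a..z range, 26 + ord('y') − ord('a') = 50
'Y': A..Z range, ord('Y') − ord('A') = 24
'p': a..z range, 26 + ord('p') − ord('a') = 41
'e': a..z range, 26 + ord('e') − ord('a') = 30
'1': 0..9 range, 52 + ord('1') − ord('0') = 53
'm': a..z range, 26 + ord('m') − ord('a') = 38
'k': a..z range, 26 + ord('k') − ord('a') = 36
'i': a..z range, 26 + ord('i') − ord('a') = 34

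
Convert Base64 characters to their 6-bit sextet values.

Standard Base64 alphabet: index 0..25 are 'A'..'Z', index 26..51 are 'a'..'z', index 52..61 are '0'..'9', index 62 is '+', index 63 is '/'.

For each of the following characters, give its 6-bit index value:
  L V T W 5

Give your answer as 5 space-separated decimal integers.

'L': A..Z range, ord('L') − ord('A') = 11
'V': A..Z range, ord('V') − ord('A') = 21
'T': A..Z range, ord('T') − ord('A') = 19
'W': A..Z range, ord('W') − ord('A') = 22
'5': 0..9 range, 52 + ord('5') − ord('0') = 57

Answer: 11 21 19 22 57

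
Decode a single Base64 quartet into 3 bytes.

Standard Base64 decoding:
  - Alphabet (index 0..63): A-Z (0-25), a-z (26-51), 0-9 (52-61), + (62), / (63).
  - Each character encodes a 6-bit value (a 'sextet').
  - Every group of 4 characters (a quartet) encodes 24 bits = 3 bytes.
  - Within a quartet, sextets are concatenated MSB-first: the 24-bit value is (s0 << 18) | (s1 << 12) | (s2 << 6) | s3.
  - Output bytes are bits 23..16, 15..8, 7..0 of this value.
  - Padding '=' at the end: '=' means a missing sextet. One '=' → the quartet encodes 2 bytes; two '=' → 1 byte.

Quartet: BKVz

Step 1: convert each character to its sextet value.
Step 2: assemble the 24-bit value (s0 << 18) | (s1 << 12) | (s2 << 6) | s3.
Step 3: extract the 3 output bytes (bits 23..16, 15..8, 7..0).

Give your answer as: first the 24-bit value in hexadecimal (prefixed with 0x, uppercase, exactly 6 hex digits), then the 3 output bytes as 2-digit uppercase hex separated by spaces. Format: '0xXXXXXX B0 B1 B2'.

Answer: 0x04A573 04 A5 73

Derivation:
Sextets: B=1, K=10, V=21, z=51
24-bit: (1<<18) | (10<<12) | (21<<6) | 51
      = 0x040000 | 0x00A000 | 0x000540 | 0x000033
      = 0x04A573
Bytes: (v>>16)&0xFF=04, (v>>8)&0xFF=A5, v&0xFF=73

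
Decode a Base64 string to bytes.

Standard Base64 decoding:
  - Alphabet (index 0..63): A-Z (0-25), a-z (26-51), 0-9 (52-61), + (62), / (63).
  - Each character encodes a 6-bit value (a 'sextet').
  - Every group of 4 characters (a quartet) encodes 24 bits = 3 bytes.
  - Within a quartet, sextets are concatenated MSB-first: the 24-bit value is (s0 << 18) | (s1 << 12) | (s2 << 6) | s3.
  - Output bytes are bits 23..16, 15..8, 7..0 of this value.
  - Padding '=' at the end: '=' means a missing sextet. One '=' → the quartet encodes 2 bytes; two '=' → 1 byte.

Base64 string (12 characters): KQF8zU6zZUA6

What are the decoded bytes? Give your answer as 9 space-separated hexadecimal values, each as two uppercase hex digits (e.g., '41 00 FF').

Answer: 29 01 7C CD 4E B3 65 40 3A

Derivation:
After char 0 ('K'=10): chars_in_quartet=1 acc=0xA bytes_emitted=0
After char 1 ('Q'=16): chars_in_quartet=2 acc=0x290 bytes_emitted=0
After char 2 ('F'=5): chars_in_quartet=3 acc=0xA405 bytes_emitted=0
After char 3 ('8'=60): chars_in_quartet=4 acc=0x29017C -> emit 29 01 7C, reset; bytes_emitted=3
After char 4 ('z'=51): chars_in_quartet=1 acc=0x33 bytes_emitted=3
After char 5 ('U'=20): chars_in_quartet=2 acc=0xCD4 bytes_emitted=3
After char 6 ('6'=58): chars_in_quartet=3 acc=0x3353A bytes_emitted=3
After char 7 ('z'=51): chars_in_quartet=4 acc=0xCD4EB3 -> emit CD 4E B3, reset; bytes_emitted=6
After char 8 ('Z'=25): chars_in_quartet=1 acc=0x19 bytes_emitted=6
After char 9 ('U'=20): chars_in_quartet=2 acc=0x654 bytes_emitted=6
After char 10 ('A'=0): chars_in_quartet=3 acc=0x19500 bytes_emitted=6
After char 11 ('6'=58): chars_in_quartet=4 acc=0x65403A -> emit 65 40 3A, reset; bytes_emitted=9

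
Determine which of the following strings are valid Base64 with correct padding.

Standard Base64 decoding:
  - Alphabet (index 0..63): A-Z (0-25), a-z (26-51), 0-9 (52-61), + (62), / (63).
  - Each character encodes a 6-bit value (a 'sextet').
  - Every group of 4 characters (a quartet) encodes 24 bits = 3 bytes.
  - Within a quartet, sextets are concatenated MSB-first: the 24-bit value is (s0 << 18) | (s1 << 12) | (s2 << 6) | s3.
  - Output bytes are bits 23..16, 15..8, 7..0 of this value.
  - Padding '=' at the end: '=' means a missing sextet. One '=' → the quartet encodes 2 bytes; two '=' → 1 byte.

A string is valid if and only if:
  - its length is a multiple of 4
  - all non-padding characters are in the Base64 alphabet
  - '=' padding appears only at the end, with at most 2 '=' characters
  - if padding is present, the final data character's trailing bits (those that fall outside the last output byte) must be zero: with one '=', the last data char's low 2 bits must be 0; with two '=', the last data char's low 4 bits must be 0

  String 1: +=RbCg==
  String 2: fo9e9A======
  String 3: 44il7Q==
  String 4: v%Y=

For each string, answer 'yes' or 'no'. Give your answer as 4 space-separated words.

Answer: no no yes no

Derivation:
String 1: '+=RbCg==' → invalid (bad char(s): ['=']; '=' in middle)
String 2: 'fo9e9A======' → invalid (6 pad chars (max 2))
String 3: '44il7Q==' → valid
String 4: 'v%Y=' → invalid (bad char(s): ['%'])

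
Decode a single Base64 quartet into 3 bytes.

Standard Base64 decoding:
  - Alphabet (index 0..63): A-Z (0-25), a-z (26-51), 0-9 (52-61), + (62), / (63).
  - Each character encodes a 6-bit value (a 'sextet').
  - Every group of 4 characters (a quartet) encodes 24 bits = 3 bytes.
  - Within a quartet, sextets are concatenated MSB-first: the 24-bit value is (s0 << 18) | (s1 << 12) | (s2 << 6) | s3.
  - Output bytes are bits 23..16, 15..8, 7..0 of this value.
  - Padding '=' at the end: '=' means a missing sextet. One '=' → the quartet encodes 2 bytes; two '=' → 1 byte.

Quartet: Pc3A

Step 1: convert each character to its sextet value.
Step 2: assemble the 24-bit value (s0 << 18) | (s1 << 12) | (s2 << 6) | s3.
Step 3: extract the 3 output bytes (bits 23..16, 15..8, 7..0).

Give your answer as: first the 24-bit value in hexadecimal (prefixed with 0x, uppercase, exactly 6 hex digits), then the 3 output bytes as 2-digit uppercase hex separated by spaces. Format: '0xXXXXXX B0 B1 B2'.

Sextets: P=15, c=28, 3=55, A=0
24-bit: (15<<18) | (28<<12) | (55<<6) | 0
      = 0x3C0000 | 0x01C000 | 0x000DC0 | 0x000000
      = 0x3DCDC0
Bytes: (v>>16)&0xFF=3D, (v>>8)&0xFF=CD, v&0xFF=C0

Answer: 0x3DCDC0 3D CD C0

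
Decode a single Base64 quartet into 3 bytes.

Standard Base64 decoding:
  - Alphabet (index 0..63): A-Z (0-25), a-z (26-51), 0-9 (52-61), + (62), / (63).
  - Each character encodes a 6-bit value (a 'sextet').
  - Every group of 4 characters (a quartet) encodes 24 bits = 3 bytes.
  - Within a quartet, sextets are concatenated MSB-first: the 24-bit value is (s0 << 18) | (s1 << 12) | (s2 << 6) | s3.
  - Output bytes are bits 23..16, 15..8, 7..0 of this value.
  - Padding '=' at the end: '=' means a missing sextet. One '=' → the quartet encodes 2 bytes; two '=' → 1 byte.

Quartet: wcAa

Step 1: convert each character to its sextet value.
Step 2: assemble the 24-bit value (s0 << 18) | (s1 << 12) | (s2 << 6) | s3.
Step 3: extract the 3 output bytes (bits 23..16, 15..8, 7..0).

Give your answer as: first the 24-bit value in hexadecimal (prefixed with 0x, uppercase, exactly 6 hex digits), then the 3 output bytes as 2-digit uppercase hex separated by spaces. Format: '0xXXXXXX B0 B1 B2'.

Answer: 0xC1C01A C1 C0 1A

Derivation:
Sextets: w=48, c=28, A=0, a=26
24-bit: (48<<18) | (28<<12) | (0<<6) | 26
      = 0xC00000 | 0x01C000 | 0x000000 | 0x00001A
      = 0xC1C01A
Bytes: (v>>16)&0xFF=C1, (v>>8)&0xFF=C0, v&0xFF=1A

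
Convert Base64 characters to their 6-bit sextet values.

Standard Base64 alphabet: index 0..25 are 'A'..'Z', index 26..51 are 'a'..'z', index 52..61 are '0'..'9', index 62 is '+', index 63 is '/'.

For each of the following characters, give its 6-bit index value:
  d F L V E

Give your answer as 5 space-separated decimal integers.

'd': a..z range, 26 + ord('d') − ord('a') = 29
'F': A..Z range, ord('F') − ord('A') = 5
'L': A..Z range, ord('L') − ord('A') = 11
'V': A..Z range, ord('V') − ord('A') = 21
'E': A..Z range, ord('E') − ord('A') = 4

Answer: 29 5 11 21 4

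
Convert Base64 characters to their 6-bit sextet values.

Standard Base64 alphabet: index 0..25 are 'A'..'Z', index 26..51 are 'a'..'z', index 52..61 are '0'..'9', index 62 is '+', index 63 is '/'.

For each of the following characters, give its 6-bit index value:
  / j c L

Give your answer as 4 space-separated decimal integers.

'/': index 63
'j': a..z range, 26 + ord('j') − ord('a') = 35
'c': a..z range, 26 + ord('c') − ord('a') = 28
'L': A..Z range, ord('L') − ord('A') = 11

Answer: 63 35 28 11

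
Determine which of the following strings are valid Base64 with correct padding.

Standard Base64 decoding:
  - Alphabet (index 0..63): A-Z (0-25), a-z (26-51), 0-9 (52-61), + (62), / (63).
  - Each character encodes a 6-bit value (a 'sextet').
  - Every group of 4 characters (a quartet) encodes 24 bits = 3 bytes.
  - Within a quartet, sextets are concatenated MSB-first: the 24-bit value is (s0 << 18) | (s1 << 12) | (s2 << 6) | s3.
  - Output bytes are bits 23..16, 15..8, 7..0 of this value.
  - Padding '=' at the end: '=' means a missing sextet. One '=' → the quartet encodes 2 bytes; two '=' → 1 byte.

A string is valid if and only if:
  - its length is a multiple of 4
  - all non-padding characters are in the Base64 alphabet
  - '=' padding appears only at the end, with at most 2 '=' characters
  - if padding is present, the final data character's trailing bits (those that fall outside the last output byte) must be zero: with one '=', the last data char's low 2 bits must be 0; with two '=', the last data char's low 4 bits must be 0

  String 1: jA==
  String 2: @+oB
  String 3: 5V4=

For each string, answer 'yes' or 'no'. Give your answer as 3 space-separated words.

String 1: 'jA==' → valid
String 2: '@+oB' → invalid (bad char(s): ['@'])
String 3: '5V4=' → valid

Answer: yes no yes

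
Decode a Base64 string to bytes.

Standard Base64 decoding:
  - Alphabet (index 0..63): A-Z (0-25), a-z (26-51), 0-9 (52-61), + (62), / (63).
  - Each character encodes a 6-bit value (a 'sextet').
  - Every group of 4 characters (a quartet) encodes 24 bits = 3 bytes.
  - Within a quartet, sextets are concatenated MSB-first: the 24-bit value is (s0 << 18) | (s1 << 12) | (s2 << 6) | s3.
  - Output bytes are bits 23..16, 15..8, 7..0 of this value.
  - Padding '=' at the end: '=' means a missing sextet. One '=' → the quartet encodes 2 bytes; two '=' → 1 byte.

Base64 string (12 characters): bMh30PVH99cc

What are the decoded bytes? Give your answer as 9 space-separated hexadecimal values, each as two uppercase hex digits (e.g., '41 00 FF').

Answer: 6C C8 77 D0 F5 47 F7 D7 1C

Derivation:
After char 0 ('b'=27): chars_in_quartet=1 acc=0x1B bytes_emitted=0
After char 1 ('M'=12): chars_in_quartet=2 acc=0x6CC bytes_emitted=0
After char 2 ('h'=33): chars_in_quartet=3 acc=0x1B321 bytes_emitted=0
After char 3 ('3'=55): chars_in_quartet=4 acc=0x6CC877 -> emit 6C C8 77, reset; bytes_emitted=3
After char 4 ('0'=52): chars_in_quartet=1 acc=0x34 bytes_emitted=3
After char 5 ('P'=15): chars_in_quartet=2 acc=0xD0F bytes_emitted=3
After char 6 ('V'=21): chars_in_quartet=3 acc=0x343D5 bytes_emitted=3
After char 7 ('H'=7): chars_in_quartet=4 acc=0xD0F547 -> emit D0 F5 47, reset; bytes_emitted=6
After char 8 ('9'=61): chars_in_quartet=1 acc=0x3D bytes_emitted=6
After char 9 ('9'=61): chars_in_quartet=2 acc=0xF7D bytes_emitted=6
After char 10 ('c'=28): chars_in_quartet=3 acc=0x3DF5C bytes_emitted=6
After char 11 ('c'=28): chars_in_quartet=4 acc=0xF7D71C -> emit F7 D7 1C, reset; bytes_emitted=9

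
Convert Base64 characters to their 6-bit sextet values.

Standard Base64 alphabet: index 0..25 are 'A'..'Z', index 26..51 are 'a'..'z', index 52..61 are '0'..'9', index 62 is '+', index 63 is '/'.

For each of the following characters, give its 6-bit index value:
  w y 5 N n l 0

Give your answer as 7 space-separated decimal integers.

'w': a..z range, 26 + ord('w') − ord('a') = 48
'y': a..z range, 26 + ord('y') − ord('a') = 50
'5': 0..9 range, 52 + ord('5') − ord('0') = 57
'N': A..Z range, ord('N') − ord('A') = 13
'n': a..z range, 26 + ord('n') − ord('a') = 39
'l': a..z range, 26 + ord('l') − ord('a') = 37
'0': 0..9 range, 52 + ord('0') − ord('0') = 52

Answer: 48 50 57 13 39 37 52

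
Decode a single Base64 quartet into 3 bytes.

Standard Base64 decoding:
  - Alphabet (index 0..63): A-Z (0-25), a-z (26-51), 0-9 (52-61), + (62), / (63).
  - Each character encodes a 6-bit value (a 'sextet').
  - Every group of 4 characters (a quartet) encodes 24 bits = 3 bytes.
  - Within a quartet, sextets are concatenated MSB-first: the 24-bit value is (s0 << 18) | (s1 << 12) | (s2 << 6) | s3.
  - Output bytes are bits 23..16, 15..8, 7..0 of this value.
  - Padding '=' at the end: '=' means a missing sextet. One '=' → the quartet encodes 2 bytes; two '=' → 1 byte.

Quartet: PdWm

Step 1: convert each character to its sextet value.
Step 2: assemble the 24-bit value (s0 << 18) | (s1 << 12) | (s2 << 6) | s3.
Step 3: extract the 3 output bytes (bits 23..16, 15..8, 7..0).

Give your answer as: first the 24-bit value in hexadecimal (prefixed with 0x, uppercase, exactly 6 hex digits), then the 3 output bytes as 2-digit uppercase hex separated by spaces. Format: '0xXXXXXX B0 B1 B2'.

Sextets: P=15, d=29, W=22, m=38
24-bit: (15<<18) | (29<<12) | (22<<6) | 38
      = 0x3C0000 | 0x01D000 | 0x000580 | 0x000026
      = 0x3DD5A6
Bytes: (v>>16)&0xFF=3D, (v>>8)&0xFF=D5, v&0xFF=A6

Answer: 0x3DD5A6 3D D5 A6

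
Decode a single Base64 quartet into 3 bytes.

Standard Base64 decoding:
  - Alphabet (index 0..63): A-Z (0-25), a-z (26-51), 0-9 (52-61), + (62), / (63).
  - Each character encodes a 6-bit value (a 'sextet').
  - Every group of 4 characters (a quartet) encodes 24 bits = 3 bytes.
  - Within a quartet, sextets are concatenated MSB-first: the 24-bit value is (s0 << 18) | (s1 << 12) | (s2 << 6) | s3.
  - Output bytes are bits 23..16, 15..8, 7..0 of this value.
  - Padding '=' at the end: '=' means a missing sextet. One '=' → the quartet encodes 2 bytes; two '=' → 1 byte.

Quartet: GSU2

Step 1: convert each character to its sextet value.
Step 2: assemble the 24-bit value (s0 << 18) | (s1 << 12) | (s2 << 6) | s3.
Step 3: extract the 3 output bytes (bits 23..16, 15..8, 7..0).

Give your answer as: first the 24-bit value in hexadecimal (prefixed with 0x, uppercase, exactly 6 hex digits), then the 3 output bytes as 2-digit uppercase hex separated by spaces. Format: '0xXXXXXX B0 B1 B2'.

Answer: 0x192536 19 25 36

Derivation:
Sextets: G=6, S=18, U=20, 2=54
24-bit: (6<<18) | (18<<12) | (20<<6) | 54
      = 0x180000 | 0x012000 | 0x000500 | 0x000036
      = 0x192536
Bytes: (v>>16)&0xFF=19, (v>>8)&0xFF=25, v&0xFF=36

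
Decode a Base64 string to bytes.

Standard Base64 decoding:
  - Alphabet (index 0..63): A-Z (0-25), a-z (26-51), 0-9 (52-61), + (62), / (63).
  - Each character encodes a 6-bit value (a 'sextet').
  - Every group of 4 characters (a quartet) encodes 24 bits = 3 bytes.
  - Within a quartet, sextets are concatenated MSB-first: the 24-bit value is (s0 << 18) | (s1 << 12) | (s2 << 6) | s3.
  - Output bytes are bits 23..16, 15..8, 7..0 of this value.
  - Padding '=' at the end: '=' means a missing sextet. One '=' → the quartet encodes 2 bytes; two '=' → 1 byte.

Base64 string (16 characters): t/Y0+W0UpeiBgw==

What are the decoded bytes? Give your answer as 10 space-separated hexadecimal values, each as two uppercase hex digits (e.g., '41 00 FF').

Answer: B7 F6 34 F9 6D 14 A5 E8 81 83

Derivation:
After char 0 ('t'=45): chars_in_quartet=1 acc=0x2D bytes_emitted=0
After char 1 ('/'=63): chars_in_quartet=2 acc=0xB7F bytes_emitted=0
After char 2 ('Y'=24): chars_in_quartet=3 acc=0x2DFD8 bytes_emitted=0
After char 3 ('0'=52): chars_in_quartet=4 acc=0xB7F634 -> emit B7 F6 34, reset; bytes_emitted=3
After char 4 ('+'=62): chars_in_quartet=1 acc=0x3E bytes_emitted=3
After char 5 ('W'=22): chars_in_quartet=2 acc=0xF96 bytes_emitted=3
After char 6 ('0'=52): chars_in_quartet=3 acc=0x3E5B4 bytes_emitted=3
After char 7 ('U'=20): chars_in_quartet=4 acc=0xF96D14 -> emit F9 6D 14, reset; bytes_emitted=6
After char 8 ('p'=41): chars_in_quartet=1 acc=0x29 bytes_emitted=6
After char 9 ('e'=30): chars_in_quartet=2 acc=0xA5E bytes_emitted=6
After char 10 ('i'=34): chars_in_quartet=3 acc=0x297A2 bytes_emitted=6
After char 11 ('B'=1): chars_in_quartet=4 acc=0xA5E881 -> emit A5 E8 81, reset; bytes_emitted=9
After char 12 ('g'=32): chars_in_quartet=1 acc=0x20 bytes_emitted=9
After char 13 ('w'=48): chars_in_quartet=2 acc=0x830 bytes_emitted=9
Padding '==': partial quartet acc=0x830 -> emit 83; bytes_emitted=10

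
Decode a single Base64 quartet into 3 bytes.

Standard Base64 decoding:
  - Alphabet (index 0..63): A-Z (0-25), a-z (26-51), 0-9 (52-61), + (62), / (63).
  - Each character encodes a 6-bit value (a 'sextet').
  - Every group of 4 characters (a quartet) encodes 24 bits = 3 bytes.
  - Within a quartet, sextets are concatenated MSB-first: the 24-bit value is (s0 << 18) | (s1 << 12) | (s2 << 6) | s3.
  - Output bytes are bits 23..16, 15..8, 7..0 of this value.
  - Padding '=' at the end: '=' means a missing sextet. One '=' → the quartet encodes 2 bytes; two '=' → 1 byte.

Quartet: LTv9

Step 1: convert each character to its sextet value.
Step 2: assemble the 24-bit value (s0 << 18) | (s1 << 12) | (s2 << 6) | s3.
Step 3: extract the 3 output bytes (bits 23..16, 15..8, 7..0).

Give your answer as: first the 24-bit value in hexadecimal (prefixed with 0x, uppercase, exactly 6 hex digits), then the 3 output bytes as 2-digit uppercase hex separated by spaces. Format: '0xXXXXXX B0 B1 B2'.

Answer: 0x2D3BFD 2D 3B FD

Derivation:
Sextets: L=11, T=19, v=47, 9=61
24-bit: (11<<18) | (19<<12) | (47<<6) | 61
      = 0x2C0000 | 0x013000 | 0x000BC0 | 0x00003D
      = 0x2D3BFD
Bytes: (v>>16)&0xFF=2D, (v>>8)&0xFF=3B, v&0xFF=FD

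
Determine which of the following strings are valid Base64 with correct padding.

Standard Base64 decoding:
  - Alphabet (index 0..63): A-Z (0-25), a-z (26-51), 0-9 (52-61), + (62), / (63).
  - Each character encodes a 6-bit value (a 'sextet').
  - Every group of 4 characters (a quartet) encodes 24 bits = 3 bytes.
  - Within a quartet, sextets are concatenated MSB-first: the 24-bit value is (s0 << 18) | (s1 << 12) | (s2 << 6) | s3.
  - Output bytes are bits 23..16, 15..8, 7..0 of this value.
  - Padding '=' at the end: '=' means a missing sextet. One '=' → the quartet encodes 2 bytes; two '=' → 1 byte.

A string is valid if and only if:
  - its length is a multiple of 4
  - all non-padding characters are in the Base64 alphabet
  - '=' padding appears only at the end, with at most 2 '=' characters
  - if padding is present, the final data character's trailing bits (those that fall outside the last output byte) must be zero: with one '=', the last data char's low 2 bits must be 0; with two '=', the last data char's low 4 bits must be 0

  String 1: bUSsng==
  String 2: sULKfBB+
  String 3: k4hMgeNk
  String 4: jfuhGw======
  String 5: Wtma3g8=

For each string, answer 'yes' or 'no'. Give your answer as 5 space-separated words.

Answer: yes yes yes no yes

Derivation:
String 1: 'bUSsng==' → valid
String 2: 'sULKfBB+' → valid
String 3: 'k4hMgeNk' → valid
String 4: 'jfuhGw======' → invalid (6 pad chars (max 2))
String 5: 'Wtma3g8=' → valid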